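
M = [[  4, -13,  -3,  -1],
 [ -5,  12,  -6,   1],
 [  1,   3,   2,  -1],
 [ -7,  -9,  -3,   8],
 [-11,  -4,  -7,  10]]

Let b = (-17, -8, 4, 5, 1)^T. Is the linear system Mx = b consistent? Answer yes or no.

Row reduce the augmented matrix [M | b].
R2 ← R2 + (5/4)·R1: [0, -17/4, -39/4, -1/4, -117/4]
R3 ← R3 − (1/4)·R1: [0, 25/4, 11/4, -3/4, 33/4]
R4 ← R4 + (7/4)·R1: [0, -127/4, -33/4, 25/4, -99/4]
R5 ← R5 + (11/4)·R1: [0, -159/4, -61/4, 29/4, -183/4]
R3 ← R3 + (25/17)·R2: [0, 0, -197/17, -19/17, -591/17]
R4 ← R4 − (127/17)·R2: [0, 0, 1098/17, 138/17, 3294/17]
R5 ← R5 − (159/17)·R2: [0, 0, 1291/17, 163/17, 3873/17]
R4 ← R4 + (1098/197)·R3: [0, 0, 0, 372/197, 0]
R5 ← R5 + (1291/197)·R3: [0, 0, 0, 446/197, 0]
R5 ← R5 − (223/186)·R4: [0, 0, 0, 0, 0]
The echelon form has 4 nonzero rows, and every pivot lies in the first 4 columns, so rank(M) = rank([M|b]) = 4.
The system is consistent.

yes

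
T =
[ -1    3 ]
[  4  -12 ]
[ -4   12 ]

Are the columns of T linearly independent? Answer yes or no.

Row reduce T to echelon form.
R2 ← R2 + (4)·R1: [0, 0]
R3 ← R3 − (4)·R1: [0, 0]
1 pivot among 2 columns.
Only 1 < 2 pivot columns, so the columns are linearly dependent.

no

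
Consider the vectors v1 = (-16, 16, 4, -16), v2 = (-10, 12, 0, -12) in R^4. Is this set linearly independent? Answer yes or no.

yes

Form the matrix with these vectors as rows and row reduce.
R2 ← R2 − (5/8)·R1: [0, 2, -5/2, -2]
2 nonzero rows, so the 2 vectors span a space of dimension 2.
Since 2 = 2, the vectors are linearly independent.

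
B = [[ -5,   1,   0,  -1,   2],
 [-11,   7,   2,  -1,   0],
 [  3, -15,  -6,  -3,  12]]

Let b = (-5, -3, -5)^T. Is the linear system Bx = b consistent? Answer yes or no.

Row reduce the augmented matrix [B | b].
R2 ← R2 − (11/5)·R1: [0, 24/5, 2, 6/5, -22/5, 8]
R3 ← R3 + (3/5)·R1: [0, -72/5, -6, -18/5, 66/5, -8]
R3 ← R3 + (3)·R2: [0, 0, 0, 0, 0, 16]
The echelon form has 3 nonzero rows; the last pivot sits in the augmented column, so rank(B) = 2 but rank([B|b]) = 3.
Since the ranks differ, the system is inconsistent.

no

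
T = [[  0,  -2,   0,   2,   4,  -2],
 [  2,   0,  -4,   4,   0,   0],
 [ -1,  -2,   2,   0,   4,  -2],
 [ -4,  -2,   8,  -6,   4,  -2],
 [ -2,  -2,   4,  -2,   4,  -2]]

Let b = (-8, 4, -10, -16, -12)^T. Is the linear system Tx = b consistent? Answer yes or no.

yes

Row reduce the augmented matrix [T | b].
Swap R1 ↔ R2
R3 ← R3 + (1/2)·R1: [0, -2, 0, 2, 4, -2, -8]
R4 ← R4 + (2)·R1: [0, -2, 0, 2, 4, -2, -8]
R5 ← R5 + R1: [0, -2, 0, 2, 4, -2, -8]
R3 ← R3 − R2: [0, 0, 0, 0, 0, 0, 0]
R4 ← R4 − R2: [0, 0, 0, 0, 0, 0, 0]
R5 ← R5 − R2: [0, 0, 0, 0, 0, 0, 0]
The echelon form has 2 nonzero rows, and every pivot lies in the first 6 columns, so rank(T) = rank([T|b]) = 2.
The system is consistent.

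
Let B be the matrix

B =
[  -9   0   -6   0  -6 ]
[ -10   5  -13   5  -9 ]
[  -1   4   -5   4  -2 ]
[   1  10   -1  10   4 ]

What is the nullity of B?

2

Row reduce to echelon form.
R2 ← R2 − (10/9)·R1: [0, 5, -19/3, 5, -7/3]
R3 ← R3 − (1/9)·R1: [0, 4, -13/3, 4, -4/3]
R4 ← R4 + (1/9)·R1: [0, 10, -5/3, 10, 10/3]
R3 ← R3 − (4/5)·R2: [0, 0, 11/15, 0, 8/15]
R4 ← R4 − (2)·R2: [0, 0, 11, 0, 8]
R4 ← R4 − (15)·R3: [0, 0, 0, 0, 0]
3 nonzero rows, so rank(B) = 3.
B has 5 columns; by rank–nullity, nullity = 5 − 3 = 2.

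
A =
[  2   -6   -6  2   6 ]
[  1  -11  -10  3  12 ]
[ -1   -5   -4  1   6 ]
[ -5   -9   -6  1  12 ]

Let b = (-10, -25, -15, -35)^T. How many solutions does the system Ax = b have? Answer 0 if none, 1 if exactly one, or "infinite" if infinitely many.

infinite

Row reduce the augmented matrix [A | b].
R2 ← R2 − (1/2)·R1: [0, -8, -7, 2, 9, -20]
R3 ← R3 + (1/2)·R1: [0, -8, -7, 2, 9, -20]
R4 ← R4 + (5/2)·R1: [0, -24, -21, 6, 27, -60]
R3 ← R3 − R2: [0, 0, 0, 0, 0, 0]
R4 ← R4 − (3)·R2: [0, 0, 0, 0, 0, 0]
The echelon form has 2 nonzero rows, and every pivot lies in the first 5 columns, so rank(A) = rank([A|b]) = 2.
The system is consistent.
rank = 2 < 5 unknowns, so there are infinitely many solutions.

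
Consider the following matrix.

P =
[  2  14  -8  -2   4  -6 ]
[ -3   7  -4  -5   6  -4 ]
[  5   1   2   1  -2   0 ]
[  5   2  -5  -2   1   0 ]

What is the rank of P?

Row reduce to echelon form.
R2 ← R2 + (3/2)·R1: [0, 28, -16, -8, 12, -13]
R3 ← R3 − (5/2)·R1: [0, -34, 22, 6, -12, 15]
R4 ← R4 − (5/2)·R1: [0, -33, 15, 3, -9, 15]
R3 ← R3 + (17/14)·R2: [0, 0, 18/7, -26/7, 18/7, -11/14]
R4 ← R4 + (33/28)·R2: [0, 0, -27/7, -45/7, 36/7, -9/28]
R4 ← R4 + (3/2)·R3: [0, 0, 0, -12, 9, -3/2]
Echelon form has 4 nonzero rows, so rank(P) = 4.

4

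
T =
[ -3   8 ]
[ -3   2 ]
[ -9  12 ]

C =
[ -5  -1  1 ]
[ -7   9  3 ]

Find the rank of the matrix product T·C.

First compute TC:
[[-41,  75,  21],
 [  1,  21,   3],
 [-39, 117,  27]]
Now row reduce the product.
R2 ← R2 + (1/41)·R1: [0, 936/41, 144/41]
R3 ← R3 − (39/41)·R1: [0, 1872/41, 288/41]
R3 ← R3 − (2)·R2: [0, 0, 0]
2 nonzero rows, so rank(TC) = 2.

2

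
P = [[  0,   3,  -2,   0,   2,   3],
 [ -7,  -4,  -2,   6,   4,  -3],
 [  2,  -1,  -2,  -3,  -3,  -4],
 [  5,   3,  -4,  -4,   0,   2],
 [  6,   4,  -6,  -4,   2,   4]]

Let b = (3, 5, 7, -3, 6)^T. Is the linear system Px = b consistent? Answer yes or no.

no

Row reduce the augmented matrix [P | b].
Swap R1 ↔ R2
R3 ← R3 + (2/7)·R1: [0, -15/7, -18/7, -9/7, -13/7, -34/7, 59/7]
R4 ← R4 + (5/7)·R1: [0, 1/7, -38/7, 2/7, 20/7, -1/7, 4/7]
R5 ← R5 + (6/7)·R1: [0, 4/7, -54/7, 8/7, 38/7, 10/7, 72/7]
R3 ← R3 + (5/7)·R2: [0, 0, -4, -9/7, -3/7, -19/7, 74/7]
R4 ← R4 − (1/21)·R2: [0, 0, -16/3, 2/7, 58/21, -2/7, 3/7]
R5 ← R5 − (4/21)·R2: [0, 0, -22/3, 8/7, 106/21, 6/7, 68/7]
R4 ← R4 − (4/3)·R3: [0, 0, 0, 2, 10/3, 10/3, -41/3]
R5 ← R5 − (11/6)·R3: [0, 0, 0, 7/2, 35/6, 35/6, -29/3]
R5 ← R5 − (7/4)·R4: [0, 0, 0, 0, 0, 0, 57/4]
The echelon form has 5 nonzero rows; the last pivot sits in the augmented column, so rank(P) = 4 but rank([P|b]) = 5.
Since the ranks differ, the system is inconsistent.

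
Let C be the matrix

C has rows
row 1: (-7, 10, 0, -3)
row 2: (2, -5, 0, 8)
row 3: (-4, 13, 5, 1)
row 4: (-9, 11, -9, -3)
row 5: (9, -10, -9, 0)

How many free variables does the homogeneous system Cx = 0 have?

Row reduce to echelon form.
R2 ← R2 + (2/7)·R1: [0, -15/7, 0, 50/7]
R3 ← R3 − (4/7)·R1: [0, 51/7, 5, 19/7]
R4 ← R4 − (9/7)·R1: [0, -13/7, -9, 6/7]
R5 ← R5 + (9/7)·R1: [0, 20/7, -9, -27/7]
R3 ← R3 + (17/5)·R2: [0, 0, 5, 27]
R4 ← R4 − (13/15)·R2: [0, 0, -9, -16/3]
R5 ← R5 + (4/3)·R2: [0, 0, -9, 17/3]
R4 ← R4 + (9/5)·R3: [0, 0, 0, 649/15]
R5 ← R5 + (9/5)·R3: [0, 0, 0, 814/15]
R5 ← R5 − (74/59)·R4: [0, 0, 0, 0]
4 nonzero rows, so rank(C) = 4.
C has 4 columns; by rank–nullity, nullity = 4 − 4 = 0.

0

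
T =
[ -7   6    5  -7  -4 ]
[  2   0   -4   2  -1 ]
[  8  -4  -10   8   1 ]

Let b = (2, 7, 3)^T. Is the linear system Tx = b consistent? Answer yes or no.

Row reduce the augmented matrix [T | b].
R2 ← R2 + (2/7)·R1: [0, 12/7, -18/7, 0, -15/7, 53/7]
R3 ← R3 + (8/7)·R1: [0, 20/7, -30/7, 0, -25/7, 37/7]
R3 ← R3 − (5/3)·R2: [0, 0, 0, 0, 0, -22/3]
The echelon form has 3 nonzero rows; the last pivot sits in the augmented column, so rank(T) = 2 but rank([T|b]) = 3.
Since the ranks differ, the system is inconsistent.

no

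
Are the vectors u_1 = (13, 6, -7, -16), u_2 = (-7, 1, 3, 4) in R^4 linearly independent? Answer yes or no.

Form the matrix with these vectors as rows and row reduce.
R2 ← R2 + (7/13)·R1: [0, 55/13, -10/13, -60/13]
2 nonzero rows, so the 2 vectors span a space of dimension 2.
Since 2 = 2, the vectors are linearly independent.

yes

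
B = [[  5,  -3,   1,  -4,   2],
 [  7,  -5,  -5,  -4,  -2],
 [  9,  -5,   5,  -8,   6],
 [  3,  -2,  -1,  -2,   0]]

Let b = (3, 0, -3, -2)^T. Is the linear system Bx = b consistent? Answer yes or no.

Row reduce the augmented matrix [B | b].
R2 ← R2 − (7/5)·R1: [0, -4/5, -32/5, 8/5, -24/5, -21/5]
R3 ← R3 − (9/5)·R1: [0, 2/5, 16/5, -4/5, 12/5, -42/5]
R4 ← R4 − (3/5)·R1: [0, -1/5, -8/5, 2/5, -6/5, -19/5]
R3 ← R3 + (1/2)·R2: [0, 0, 0, 0, 0, -21/2]
R4 ← R4 − (1/4)·R2: [0, 0, 0, 0, 0, -11/4]
R4 ← R4 − (11/42)·R3: [0, 0, 0, 0, 0, 0]
The echelon form has 3 nonzero rows; the last pivot sits in the augmented column, so rank(B) = 2 but rank([B|b]) = 3.
Since the ranks differ, the system is inconsistent.

no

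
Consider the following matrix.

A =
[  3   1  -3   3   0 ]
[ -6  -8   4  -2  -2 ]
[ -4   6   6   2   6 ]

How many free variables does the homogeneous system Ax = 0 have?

Row reduce to echelon form.
R2 ← R2 + (2)·R1: [0, -6, -2, 4, -2]
R3 ← R3 + (4/3)·R1: [0, 22/3, 2, 6, 6]
R3 ← R3 + (11/9)·R2: [0, 0, -4/9, 98/9, 32/9]
3 nonzero rows, so rank(A) = 3.
A has 5 columns; by rank–nullity, nullity = 5 − 3 = 2.

2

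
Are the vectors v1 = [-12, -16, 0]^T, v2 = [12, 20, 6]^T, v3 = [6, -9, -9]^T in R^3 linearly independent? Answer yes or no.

yes

Form the matrix with these vectors as rows and row reduce.
R2 ← R2 + R1: [0, 4, 6]
R3 ← R3 + (1/2)·R1: [0, -17, -9]
R3 ← R3 + (17/4)·R2: [0, 0, 33/2]
3 nonzero rows, so the 3 vectors span a space of dimension 3.
Since 3 = 3, the vectors are linearly independent.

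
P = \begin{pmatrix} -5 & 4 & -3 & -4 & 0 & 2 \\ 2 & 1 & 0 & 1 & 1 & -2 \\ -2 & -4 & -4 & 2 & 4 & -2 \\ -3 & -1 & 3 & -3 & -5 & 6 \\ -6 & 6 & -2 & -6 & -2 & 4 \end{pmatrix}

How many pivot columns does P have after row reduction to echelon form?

Row reduce to echelon form.
R2 ← R2 + (2/5)·R1: [0, 13/5, -6/5, -3/5, 1, -6/5]
R3 ← R3 − (2/5)·R1: [0, -28/5, -14/5, 18/5, 4, -14/5]
R4 ← R4 − (3/5)·R1: [0, -17/5, 24/5, -3/5, -5, 24/5]
R5 ← R5 − (6/5)·R1: [0, 6/5, 8/5, -6/5, -2, 8/5]
R3 ← R3 + (28/13)·R2: [0, 0, -70/13, 30/13, 80/13, -70/13]
R4 ← R4 + (17/13)·R2: [0, 0, 42/13, -18/13, -48/13, 42/13]
R5 ← R5 − (6/13)·R2: [0, 0, 28/13, -12/13, -32/13, 28/13]
R4 ← R4 + (3/5)·R3: [0, 0, 0, 0, 0, 0]
R5 ← R5 + (2/5)·R3: [0, 0, 0, 0, 0, 0]
Echelon form has 3 nonzero rows, so rank(P) = 3.
Each nonzero row contributes one pivot column: 3 pivot columns.

3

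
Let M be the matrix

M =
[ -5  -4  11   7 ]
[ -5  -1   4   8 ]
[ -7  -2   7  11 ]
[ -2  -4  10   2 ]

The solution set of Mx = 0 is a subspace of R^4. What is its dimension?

2

Row reduce to echelon form.
R2 ← R2 − R1: [0, 3, -7, 1]
R3 ← R3 − (7/5)·R1: [0, 18/5, -42/5, 6/5]
R4 ← R4 − (2/5)·R1: [0, -12/5, 28/5, -4/5]
R3 ← R3 − (6/5)·R2: [0, 0, 0, 0]
R4 ← R4 + (4/5)·R2: [0, 0, 0, 0]
2 nonzero rows, so rank(M) = 2.
M has 4 columns; by rank–nullity, nullity = 4 − 2 = 2.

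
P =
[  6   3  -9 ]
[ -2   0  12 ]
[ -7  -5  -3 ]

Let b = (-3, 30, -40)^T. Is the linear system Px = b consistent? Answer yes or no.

yes

Row reduce the augmented matrix [P | b].
R2 ← R2 + (1/3)·R1: [0, 1, 9, 29]
R3 ← R3 + (7/6)·R1: [0, -3/2, -27/2, -87/2]
R3 ← R3 + (3/2)·R2: [0, 0, 0, 0]
The echelon form has 2 nonzero rows, and every pivot lies in the first 3 columns, so rank(P) = rank([P|b]) = 2.
The system is consistent.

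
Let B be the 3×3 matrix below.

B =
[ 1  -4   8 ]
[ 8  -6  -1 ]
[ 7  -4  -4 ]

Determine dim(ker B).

Row reduce to echelon form.
R2 ← R2 − (8)·R1: [0, 26, -65]
R3 ← R3 − (7)·R1: [0, 24, -60]
R3 ← R3 − (12/13)·R2: [0, 0, 0]
2 nonzero rows, so rank(B) = 2.
B has 3 columns; by rank–nullity, nullity = 3 − 2 = 1.

1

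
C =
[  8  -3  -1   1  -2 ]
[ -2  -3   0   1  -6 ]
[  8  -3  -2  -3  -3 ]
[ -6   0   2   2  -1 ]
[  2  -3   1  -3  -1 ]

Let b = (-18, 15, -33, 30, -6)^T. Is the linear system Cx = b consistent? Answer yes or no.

yes

Row reduce the augmented matrix [C | b].
R2 ← R2 + (1/4)·R1: [0, -15/4, -1/4, 5/4, -13/2, 21/2]
R3 ← R3 − R1: [0, 0, -1, -4, -1, -15]
R4 ← R4 + (3/4)·R1: [0, -9/4, 5/4, 11/4, -5/2, 33/2]
R5 ← R5 − (1/4)·R1: [0, -9/4, 5/4, -13/4, -1/2, -3/2]
R4 ← R4 − (3/5)·R2: [0, 0, 7/5, 2, 7/5, 51/5]
R5 ← R5 − (3/5)·R2: [0, 0, 7/5, -4, 17/5, -39/5]
R4 ← R4 + (7/5)·R3: [0, 0, 0, -18/5, 0, -54/5]
R5 ← R5 + (7/5)·R3: [0, 0, 0, -48/5, 2, -144/5]
R5 ← R5 − (8/3)·R4: [0, 0, 0, 0, 2, 0]
The echelon form has 5 nonzero rows, and every pivot lies in the first 5 columns, so rank(C) = rank([C|b]) = 5.
The system is consistent.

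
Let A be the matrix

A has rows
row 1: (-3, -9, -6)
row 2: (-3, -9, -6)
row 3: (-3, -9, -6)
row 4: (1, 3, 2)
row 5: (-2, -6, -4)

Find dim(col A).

1

Row reduce to echelon form.
R2 ← R2 − R1: [0, 0, 0]
R3 ← R3 − R1: [0, 0, 0]
R4 ← R4 + (1/3)·R1: [0, 0, 0]
R5 ← R5 − (2/3)·R1: [0, 0, 0]
Echelon form has 1 nonzero row, so rank(A) = 1.
The column space has dimension equal to the rank: 1.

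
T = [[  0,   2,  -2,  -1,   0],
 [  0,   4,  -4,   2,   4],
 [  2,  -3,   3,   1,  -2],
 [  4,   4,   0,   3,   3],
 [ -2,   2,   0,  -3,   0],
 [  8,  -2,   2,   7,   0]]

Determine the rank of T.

Row reduce to echelon form.
Swap R1 ↔ R3
R4 ← R4 − (2)·R1: [0, 10, -6, 1, 7]
R5 ← R5 + R1: [0, -1, 3, -2, -2]
R6 ← R6 − (4)·R1: [0, 10, -10, 3, 8]
R3 ← R3 − (1/2)·R2: [0, 0, 0, -2, -2]
R4 ← R4 − (5/2)·R2: [0, 0, 4, -4, -3]
R5 ← R5 + (1/4)·R2: [0, 0, 2, -3/2, -1]
R6 ← R6 − (5/2)·R2: [0, 0, 0, -2, -2]
Swap R3 ↔ R4
R5 ← R5 − (1/2)·R3: [0, 0, 0, 1/2, 1/2]
R5 ← R5 + (1/4)·R4: [0, 0, 0, 0, 0]
R6 ← R6 − R4: [0, 0, 0, 0, 0]
Echelon form has 4 nonzero rows, so rank(T) = 4.

4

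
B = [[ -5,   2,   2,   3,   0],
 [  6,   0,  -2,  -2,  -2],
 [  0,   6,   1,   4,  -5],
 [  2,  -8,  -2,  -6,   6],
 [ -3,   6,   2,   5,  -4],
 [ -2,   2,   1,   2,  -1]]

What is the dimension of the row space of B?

Row reduce to echelon form.
R2 ← R2 + (6/5)·R1: [0, 12/5, 2/5, 8/5, -2]
R4 ← R4 + (2/5)·R1: [0, -36/5, -6/5, -24/5, 6]
R5 ← R5 − (3/5)·R1: [0, 24/5, 4/5, 16/5, -4]
R6 ← R6 − (2/5)·R1: [0, 6/5, 1/5, 4/5, -1]
R3 ← R3 − (5/2)·R2: [0, 0, 0, 0, 0]
R4 ← R4 + (3)·R2: [0, 0, 0, 0, 0]
R5 ← R5 − (2)·R2: [0, 0, 0, 0, 0]
R6 ← R6 − (1/2)·R2: [0, 0, 0, 0, 0]
Echelon form has 2 nonzero rows, so rank(B) = 2.
The row space has dimension equal to the rank: 2.

2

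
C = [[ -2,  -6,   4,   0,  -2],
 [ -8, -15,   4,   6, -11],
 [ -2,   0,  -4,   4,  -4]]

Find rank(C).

2

Row reduce to echelon form.
R2 ← R2 − (4)·R1: [0, 9, -12, 6, -3]
R3 ← R3 − R1: [0, 6, -8, 4, -2]
R3 ← R3 − (2/3)·R2: [0, 0, 0, 0, 0]
Echelon form has 2 nonzero rows, so rank(C) = 2.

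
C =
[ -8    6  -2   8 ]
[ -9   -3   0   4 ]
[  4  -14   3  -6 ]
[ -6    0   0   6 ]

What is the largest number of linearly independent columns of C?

4

Row reduce to echelon form.
R2 ← R2 − (9/8)·R1: [0, -39/4, 9/4, -5]
R3 ← R3 + (1/2)·R1: [0, -11, 2, -2]
R4 ← R4 − (3/4)·R1: [0, -9/2, 3/2, 0]
R3 ← R3 − (44/39)·R2: [0, 0, -7/13, 142/39]
R4 ← R4 − (6/13)·R2: [0, 0, 6/13, 30/13]
R4 ← R4 + (6/7)·R3: [0, 0, 0, 38/7]
Echelon form has 4 nonzero rows, so rank(C) = 4.
The rank gives the maximum number of linearly independent columns: 4.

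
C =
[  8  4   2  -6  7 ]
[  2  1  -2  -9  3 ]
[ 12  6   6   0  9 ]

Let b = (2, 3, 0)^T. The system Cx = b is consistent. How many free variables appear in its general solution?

3

Row reduce the augmented matrix [C | b].
R2 ← R2 − (1/4)·R1: [0, 0, -5/2, -15/2, 5/4, 5/2]
R3 ← R3 − (3/2)·R1: [0, 0, 3, 9, -3/2, -3]
R3 ← R3 + (6/5)·R2: [0, 0, 0, 0, 0, 0]
The echelon form has 2 nonzero rows, and every pivot lies in the first 5 columns, so rank(C) = rank([C|b]) = 2.
The system is consistent.
Free variables = (unknowns) − (rank) = 5 − 2 = 3.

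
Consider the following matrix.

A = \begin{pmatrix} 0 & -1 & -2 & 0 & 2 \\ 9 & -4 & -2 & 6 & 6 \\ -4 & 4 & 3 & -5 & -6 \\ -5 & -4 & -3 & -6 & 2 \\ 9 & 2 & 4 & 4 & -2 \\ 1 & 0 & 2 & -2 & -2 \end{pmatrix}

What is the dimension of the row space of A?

Row reduce to echelon form.
Swap R1 ↔ R2
R3 ← R3 + (4/9)·R1: [0, 20/9, 19/9, -7/3, -10/3]
R4 ← R4 + (5/9)·R1: [0, -56/9, -37/9, -8/3, 16/3]
R5 ← R5 − R1: [0, 6, 6, -2, -8]
R6 ← R6 − (1/9)·R1: [0, 4/9, 20/9, -8/3, -8/3]
R3 ← R3 + (20/9)·R2: [0, 0, -7/3, -7/3, 10/9]
R4 ← R4 − (56/9)·R2: [0, 0, 25/3, -8/3, -64/9]
R5 ← R5 + (6)·R2: [0, 0, -6, -2, 4]
R6 ← R6 + (4/9)·R2: [0, 0, 4/3, -8/3, -16/9]
R4 ← R4 + (25/7)·R3: [0, 0, 0, -11, -22/7]
R5 ← R5 − (18/7)·R3: [0, 0, 0, 4, 8/7]
R6 ← R6 + (4/7)·R3: [0, 0, 0, -4, -8/7]
R5 ← R5 + (4/11)·R4: [0, 0, 0, 0, 0]
R6 ← R6 − (4/11)·R4: [0, 0, 0, 0, 0]
Echelon form has 4 nonzero rows, so rank(A) = 4.
The row space has dimension equal to the rank: 4.

4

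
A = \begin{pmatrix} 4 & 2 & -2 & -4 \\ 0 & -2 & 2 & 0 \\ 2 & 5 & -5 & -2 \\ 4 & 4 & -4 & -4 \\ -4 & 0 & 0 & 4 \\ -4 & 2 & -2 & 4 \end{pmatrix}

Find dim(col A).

Row reduce to echelon form.
R3 ← R3 − (1/2)·R1: [0, 4, -4, 0]
R4 ← R4 − R1: [0, 2, -2, 0]
R5 ← R5 + R1: [0, 2, -2, 0]
R6 ← R6 + R1: [0, 4, -4, 0]
R3 ← R3 + (2)·R2: [0, 0, 0, 0]
R4 ← R4 + R2: [0, 0, 0, 0]
R5 ← R5 + R2: [0, 0, 0, 0]
R6 ← R6 + (2)·R2: [0, 0, 0, 0]
Echelon form has 2 nonzero rows, so rank(A) = 2.
The column space has dimension equal to the rank: 2.

2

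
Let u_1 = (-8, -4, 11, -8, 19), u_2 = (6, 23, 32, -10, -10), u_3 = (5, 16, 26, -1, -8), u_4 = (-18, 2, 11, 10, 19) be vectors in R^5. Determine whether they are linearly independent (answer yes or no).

Form the matrix with these vectors as rows and row reduce.
R2 ← R2 + (3/4)·R1: [0, 20, 161/4, -16, 17/4]
R3 ← R3 + (5/8)·R1: [0, 27/2, 263/8, -6, 31/8]
R4 ← R4 − (9/4)·R1: [0, 11, -55/4, 28, -95/4]
R3 ← R3 − (27/40)·R2: [0, 0, 913/160, 24/5, 161/160]
R4 ← R4 − (11/20)·R2: [0, 0, -2871/80, 184/5, -2087/80]
R4 ← R4 + (522/83)·R3: [0, 0, 0, 5560/83, -1640/83]
4 nonzero rows, so the 4 vectors span a space of dimension 4.
Since 4 = 4, the vectors are linearly independent.

yes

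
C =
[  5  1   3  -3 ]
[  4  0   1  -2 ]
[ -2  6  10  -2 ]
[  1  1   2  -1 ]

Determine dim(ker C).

Row reduce to echelon form.
R2 ← R2 − (4/5)·R1: [0, -4/5, -7/5, 2/5]
R3 ← R3 + (2/5)·R1: [0, 32/5, 56/5, -16/5]
R4 ← R4 − (1/5)·R1: [0, 4/5, 7/5, -2/5]
R3 ← R3 + (8)·R2: [0, 0, 0, 0]
R4 ← R4 + R2: [0, 0, 0, 0]
2 nonzero rows, so rank(C) = 2.
C has 4 columns; by rank–nullity, nullity = 4 − 2 = 2.

2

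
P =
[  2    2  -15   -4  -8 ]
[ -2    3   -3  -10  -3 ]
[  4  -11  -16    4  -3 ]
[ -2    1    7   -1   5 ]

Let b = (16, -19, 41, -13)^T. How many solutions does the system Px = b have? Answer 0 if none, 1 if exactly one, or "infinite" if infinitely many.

infinite

Row reduce the augmented matrix [P | b].
R2 ← R2 + R1: [0, 5, -18, -14, -11, -3]
R3 ← R3 − (2)·R1: [0, -15, 14, 12, 13, 9]
R4 ← R4 + R1: [0, 3, -8, -5, -3, 3]
R3 ← R3 + (3)·R2: [0, 0, -40, -30, -20, 0]
R4 ← R4 − (3/5)·R2: [0, 0, 14/5, 17/5, 18/5, 24/5]
R4 ← R4 + (7/100)·R3: [0, 0, 0, 13/10, 11/5, 24/5]
The echelon form has 4 nonzero rows, and every pivot lies in the first 5 columns, so rank(P) = rank([P|b]) = 4.
The system is consistent.
rank = 4 < 5 unknowns, so there are infinitely many solutions.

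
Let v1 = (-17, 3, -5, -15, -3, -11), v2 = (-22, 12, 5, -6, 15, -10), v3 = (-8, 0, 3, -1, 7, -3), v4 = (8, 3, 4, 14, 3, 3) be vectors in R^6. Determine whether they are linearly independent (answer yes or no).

yes

Form the matrix with these vectors as rows and row reduce.
R2 ← R2 − (22/17)·R1: [0, 138/17, 195/17, 228/17, 321/17, 72/17]
R3 ← R3 − (8/17)·R1: [0, -24/17, 91/17, 103/17, 143/17, 37/17]
R4 ← R4 + (8/17)·R1: [0, 75/17, 28/17, 118/17, 27/17, -37/17]
R3 ← R3 + (4/23)·R2: [0, 0, 169/23, 193/23, 269/23, 67/23]
R4 ← R4 − (25/46)·R2: [0, 0, -211/46, -8/23, -399/46, -103/23]
R4 ← R4 + (211/338)·R3: [0, 0, 0, 1653/338, -232/169, -899/338]
4 nonzero rows, so the 4 vectors span a space of dimension 4.
Since 4 = 4, the vectors are linearly independent.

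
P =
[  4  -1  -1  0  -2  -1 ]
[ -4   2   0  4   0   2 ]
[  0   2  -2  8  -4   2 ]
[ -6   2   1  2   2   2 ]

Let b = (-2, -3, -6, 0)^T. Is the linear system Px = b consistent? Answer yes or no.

no

Row reduce the augmented matrix [P | b].
R2 ← R2 + R1: [0, 1, -1, 4, -2, 1, -5]
R4 ← R4 + (3/2)·R1: [0, 1/2, -1/2, 2, -1, 1/2, -3]
R3 ← R3 − (2)·R2: [0, 0, 0, 0, 0, 0, 4]
R4 ← R4 − (1/2)·R2: [0, 0, 0, 0, 0, 0, -1/2]
R4 ← R4 + (1/8)·R3: [0, 0, 0, 0, 0, 0, 0]
The echelon form has 3 nonzero rows; the last pivot sits in the augmented column, so rank(P) = 2 but rank([P|b]) = 3.
Since the ranks differ, the system is inconsistent.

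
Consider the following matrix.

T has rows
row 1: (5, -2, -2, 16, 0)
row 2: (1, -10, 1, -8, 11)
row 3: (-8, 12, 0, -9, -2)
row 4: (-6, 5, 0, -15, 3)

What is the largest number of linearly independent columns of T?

Row reduce to echelon form.
R2 ← R2 − (1/5)·R1: [0, -48/5, 7/5, -56/5, 11]
R3 ← R3 + (8/5)·R1: [0, 44/5, -16/5, 83/5, -2]
R4 ← R4 + (6/5)·R1: [0, 13/5, -12/5, 21/5, 3]
R3 ← R3 + (11/12)·R2: [0, 0, -23/12, 19/3, 97/12]
R4 ← R4 + (13/48)·R2: [0, 0, -97/48, 7/6, 287/48]
R4 ← R4 − (97/92)·R3: [0, 0, 0, -507/92, -117/46]
Echelon form has 4 nonzero rows, so rank(T) = 4.
The rank gives the maximum number of linearly independent columns: 4.

4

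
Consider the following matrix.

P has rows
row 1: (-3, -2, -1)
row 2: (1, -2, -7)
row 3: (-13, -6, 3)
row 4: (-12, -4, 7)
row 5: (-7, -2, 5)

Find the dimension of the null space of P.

1

Row reduce to echelon form.
R2 ← R2 + (1/3)·R1: [0, -8/3, -22/3]
R3 ← R3 − (13/3)·R1: [0, 8/3, 22/3]
R4 ← R4 − (4)·R1: [0, 4, 11]
R5 ← R5 − (7/3)·R1: [0, 8/3, 22/3]
R3 ← R3 + R2: [0, 0, 0]
R4 ← R4 + (3/2)·R2: [0, 0, 0]
R5 ← R5 + R2: [0, 0, 0]
2 nonzero rows, so rank(P) = 2.
P has 3 columns; by rank–nullity, nullity = 3 − 2 = 1.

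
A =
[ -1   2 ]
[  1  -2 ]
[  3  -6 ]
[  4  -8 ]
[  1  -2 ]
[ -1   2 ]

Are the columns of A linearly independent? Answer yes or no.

Row reduce A to echelon form.
R2 ← R2 + R1: [0, 0]
R3 ← R3 + (3)·R1: [0, 0]
R4 ← R4 + (4)·R1: [0, 0]
R5 ← R5 + R1: [0, 0]
R6 ← R6 − R1: [0, 0]
1 pivot among 2 columns.
Only 1 < 2 pivot columns, so the columns are linearly dependent.

no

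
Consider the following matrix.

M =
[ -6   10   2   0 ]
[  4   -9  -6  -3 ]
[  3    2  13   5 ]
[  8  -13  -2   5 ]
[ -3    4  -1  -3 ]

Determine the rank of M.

Row reduce to echelon form.
R2 ← R2 + (2/3)·R1: [0, -7/3, -14/3, -3]
R3 ← R3 + (1/2)·R1: [0, 7, 14, 5]
R4 ← R4 + (4/3)·R1: [0, 1/3, 2/3, 5]
R5 ← R5 − (1/2)·R1: [0, -1, -2, -3]
R3 ← R3 + (3)·R2: [0, 0, 0, -4]
R4 ← R4 + (1/7)·R2: [0, 0, 0, 32/7]
R5 ← R5 − (3/7)·R2: [0, 0, 0, -12/7]
R4 ← R4 + (8/7)·R3: [0, 0, 0, 0]
R5 ← R5 − (3/7)·R3: [0, 0, 0, 0]
Echelon form has 3 nonzero rows, so rank(M) = 3.

3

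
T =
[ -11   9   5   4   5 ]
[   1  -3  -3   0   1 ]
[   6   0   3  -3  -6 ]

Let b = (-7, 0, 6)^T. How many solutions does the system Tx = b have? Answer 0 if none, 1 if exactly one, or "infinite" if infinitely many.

Row reduce the augmented matrix [T | b].
R2 ← R2 + (1/11)·R1: [0, -24/11, -28/11, 4/11, 16/11, -7/11]
R3 ← R3 + (6/11)·R1: [0, 54/11, 63/11, -9/11, -36/11, 24/11]
R3 ← R3 + (9/4)·R2: [0, 0, 0, 0, 0, 3/4]
The echelon form has 3 nonzero rows; the last pivot sits in the augmented column, so rank(T) = 2 but rank([T|b]) = 3.
Since the ranks differ, the system is inconsistent.
It has no solutions.

0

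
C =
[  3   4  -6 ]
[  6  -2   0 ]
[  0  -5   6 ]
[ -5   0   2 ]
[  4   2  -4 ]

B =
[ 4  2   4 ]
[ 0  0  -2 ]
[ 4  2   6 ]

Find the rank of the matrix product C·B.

First compute CB:
[[-12,  -6, -32],
 [ 24,  12,  28],
 [ 24,  12,  46],
 [-12,  -6,  -8],
 [  0,   0, -12]]
Now row reduce the product.
R2 ← R2 + (2)·R1: [0, 0, -36]
R3 ← R3 + (2)·R1: [0, 0, -18]
R4 ← R4 − R1: [0, 0, 24]
R3 ← R3 − (1/2)·R2: [0, 0, 0]
R4 ← R4 + (2/3)·R2: [0, 0, 0]
R5 ← R5 − (1/3)·R2: [0, 0, 0]
2 nonzero rows, so rank(CB) = 2.

2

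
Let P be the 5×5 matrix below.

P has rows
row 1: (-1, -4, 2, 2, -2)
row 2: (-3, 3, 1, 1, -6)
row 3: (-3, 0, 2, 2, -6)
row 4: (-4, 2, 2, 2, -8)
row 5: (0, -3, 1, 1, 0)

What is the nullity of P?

3

Row reduce to echelon form.
R2 ← R2 − (3)·R1: [0, 15, -5, -5, 0]
R3 ← R3 − (3)·R1: [0, 12, -4, -4, 0]
R4 ← R4 − (4)·R1: [0, 18, -6, -6, 0]
R3 ← R3 − (4/5)·R2: [0, 0, 0, 0, 0]
R4 ← R4 − (6/5)·R2: [0, 0, 0, 0, 0]
R5 ← R5 + (1/5)·R2: [0, 0, 0, 0, 0]
2 nonzero rows, so rank(P) = 2.
P has 5 columns; by rank–nullity, nullity = 5 − 2 = 3.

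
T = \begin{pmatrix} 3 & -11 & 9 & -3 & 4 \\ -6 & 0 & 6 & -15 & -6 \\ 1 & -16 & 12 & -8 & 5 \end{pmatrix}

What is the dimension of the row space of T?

3

Row reduce to echelon form.
R2 ← R2 + (2)·R1: [0, -22, 24, -21, 2]
R3 ← R3 − (1/3)·R1: [0, -37/3, 9, -7, 11/3]
R3 ← R3 − (37/66)·R2: [0, 0, -49/11, 105/22, 28/11]
Echelon form has 3 nonzero rows, so rank(T) = 3.
The row space has dimension equal to the rank: 3.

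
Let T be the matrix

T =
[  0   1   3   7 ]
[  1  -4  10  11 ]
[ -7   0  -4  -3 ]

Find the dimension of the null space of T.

Row reduce to echelon form.
Swap R1 ↔ R2
R3 ← R3 + (7)·R1: [0, -28, 66, 74]
R3 ← R3 + (28)·R2: [0, 0, 150, 270]
3 nonzero rows, so rank(T) = 3.
T has 4 columns; by rank–nullity, nullity = 4 − 3 = 1.

1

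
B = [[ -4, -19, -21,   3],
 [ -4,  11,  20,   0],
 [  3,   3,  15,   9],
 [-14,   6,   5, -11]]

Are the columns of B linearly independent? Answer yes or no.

no

Row reduce B to echelon form.
R2 ← R2 − R1: [0, 30, 41, -3]
R3 ← R3 + (3/4)·R1: [0, -45/4, -3/4, 45/4]
R4 ← R4 − (7/2)·R1: [0, 145/2, 157/2, -43/2]
R3 ← R3 + (3/8)·R2: [0, 0, 117/8, 81/8]
R4 ← R4 − (29/12)·R2: [0, 0, -247/12, -57/4]
R4 ← R4 + (38/27)·R3: [0, 0, 0, 0]
3 pivots among 4 columns.
Only 3 < 4 pivot columns, so the columns are linearly dependent.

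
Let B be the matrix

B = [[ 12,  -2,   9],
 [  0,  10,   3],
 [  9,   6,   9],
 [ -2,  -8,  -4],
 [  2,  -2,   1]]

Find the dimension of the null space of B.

Row reduce to echelon form.
R3 ← R3 − (3/4)·R1: [0, 15/2, 9/4]
R4 ← R4 + (1/6)·R1: [0, -25/3, -5/2]
R5 ← R5 − (1/6)·R1: [0, -5/3, -1/2]
R3 ← R3 − (3/4)·R2: [0, 0, 0]
R4 ← R4 + (5/6)·R2: [0, 0, 0]
R5 ← R5 + (1/6)·R2: [0, 0, 0]
2 nonzero rows, so rank(B) = 2.
B has 3 columns; by rank–nullity, nullity = 3 − 2 = 1.

1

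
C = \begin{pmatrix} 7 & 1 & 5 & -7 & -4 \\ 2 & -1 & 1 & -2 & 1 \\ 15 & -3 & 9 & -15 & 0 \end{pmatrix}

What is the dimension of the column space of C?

2

Row reduce to echelon form.
R2 ← R2 − (2/7)·R1: [0, -9/7, -3/7, 0, 15/7]
R3 ← R3 − (15/7)·R1: [0, -36/7, -12/7, 0, 60/7]
R3 ← R3 − (4)·R2: [0, 0, 0, 0, 0]
Echelon form has 2 nonzero rows, so rank(C) = 2.
The column space has dimension equal to the rank: 2.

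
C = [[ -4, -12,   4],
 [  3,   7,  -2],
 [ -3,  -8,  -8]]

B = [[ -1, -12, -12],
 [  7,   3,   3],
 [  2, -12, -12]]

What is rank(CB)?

First compute CB:
[[-72, -36, -36],
 [ 42,   9,   9],
 [-69, 108, 108]]
Now row reduce the product.
R2 ← R2 + (7/12)·R1: [0, -12, -12]
R3 ← R3 − (23/24)·R1: [0, 285/2, 285/2]
R3 ← R3 + (95/8)·R2: [0, 0, 0]
2 nonzero rows, so rank(CB) = 2.

2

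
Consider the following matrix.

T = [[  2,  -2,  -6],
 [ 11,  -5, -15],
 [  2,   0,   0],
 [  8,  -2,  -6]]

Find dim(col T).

2

Row reduce to echelon form.
R2 ← R2 − (11/2)·R1: [0, 6, 18]
R3 ← R3 − R1: [0, 2, 6]
R4 ← R4 − (4)·R1: [0, 6, 18]
R3 ← R3 − (1/3)·R2: [0, 0, 0]
R4 ← R4 − R2: [0, 0, 0]
Echelon form has 2 nonzero rows, so rank(T) = 2.
The column space has dimension equal to the rank: 2.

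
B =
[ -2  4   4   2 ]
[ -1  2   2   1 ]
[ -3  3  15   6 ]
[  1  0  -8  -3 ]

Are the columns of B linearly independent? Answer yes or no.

Row reduce B to echelon form.
R2 ← R2 − (1/2)·R1: [0, 0, 0, 0]
R3 ← R3 − (3/2)·R1: [0, -3, 9, 3]
R4 ← R4 + (1/2)·R1: [0, 2, -6, -2]
Swap R2 ↔ R3
R4 ← R4 + (2/3)·R2: [0, 0, 0, 0]
2 pivots among 4 columns.
Only 2 < 4 pivot columns, so the columns are linearly dependent.

no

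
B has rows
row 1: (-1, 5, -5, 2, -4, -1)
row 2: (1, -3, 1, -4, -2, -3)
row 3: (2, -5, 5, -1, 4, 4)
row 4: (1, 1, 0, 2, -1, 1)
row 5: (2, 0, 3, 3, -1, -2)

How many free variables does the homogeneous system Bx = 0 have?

Row reduce to echelon form.
R2 ← R2 + R1: [0, 2, -4, -2, -6, -4]
R3 ← R3 + (2)·R1: [0, 5, -5, 3, -4, 2]
R4 ← R4 + R1: [0, 6, -5, 4, -5, 0]
R5 ← R5 + (2)·R1: [0, 10, -7, 7, -9, -4]
R3 ← R3 − (5/2)·R2: [0, 0, 5, 8, 11, 12]
R4 ← R4 − (3)·R2: [0, 0, 7, 10, 13, 12]
R5 ← R5 − (5)·R2: [0, 0, 13, 17, 21, 16]
R4 ← R4 − (7/5)·R3: [0, 0, 0, -6/5, -12/5, -24/5]
R5 ← R5 − (13/5)·R3: [0, 0, 0, -19/5, -38/5, -76/5]
R5 ← R5 − (19/6)·R4: [0, 0, 0, 0, 0, 0]
4 nonzero rows, so rank(B) = 4.
B has 6 columns; by rank–nullity, nullity = 6 − 4 = 2.

2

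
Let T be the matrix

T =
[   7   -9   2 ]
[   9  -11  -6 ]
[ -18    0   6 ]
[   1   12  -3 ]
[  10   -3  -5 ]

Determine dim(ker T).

0

Row reduce to echelon form.
R2 ← R2 − (9/7)·R1: [0, 4/7, -60/7]
R3 ← R3 + (18/7)·R1: [0, -162/7, 78/7]
R4 ← R4 − (1/7)·R1: [0, 93/7, -23/7]
R5 ← R5 − (10/7)·R1: [0, 69/7, -55/7]
R3 ← R3 + (81/2)·R2: [0, 0, -336]
R4 ← R4 − (93/4)·R2: [0, 0, 196]
R5 ← R5 − (69/4)·R2: [0, 0, 140]
R4 ← R4 + (7/12)·R3: [0, 0, 0]
R5 ← R5 + (5/12)·R3: [0, 0, 0]
3 nonzero rows, so rank(T) = 3.
T has 3 columns; by rank–nullity, nullity = 3 − 3 = 0.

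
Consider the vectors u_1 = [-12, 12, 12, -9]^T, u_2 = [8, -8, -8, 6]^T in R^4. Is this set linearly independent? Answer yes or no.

no

Form the matrix with these vectors as rows and row reduce.
R2 ← R2 + (2/3)·R1: [0, 0, 0, 0]
1 nonzero row, so the 2 vectors span a space of dimension 1.
Since 1 < 2, the vectors are linearly dependent.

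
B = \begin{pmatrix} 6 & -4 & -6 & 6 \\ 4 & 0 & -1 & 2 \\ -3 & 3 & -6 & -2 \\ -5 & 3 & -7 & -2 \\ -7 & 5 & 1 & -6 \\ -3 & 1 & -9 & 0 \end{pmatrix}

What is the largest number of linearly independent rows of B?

4

Row reduce to echelon form.
R2 ← R2 − (2/3)·R1: [0, 8/3, 3, -2]
R3 ← R3 + (1/2)·R1: [0, 1, -9, 1]
R4 ← R4 + (5/6)·R1: [0, -1/3, -12, 3]
R5 ← R5 + (7/6)·R1: [0, 1/3, -6, 1]
R6 ← R6 + (1/2)·R1: [0, -1, -12, 3]
R3 ← R3 − (3/8)·R2: [0, 0, -81/8, 7/4]
R4 ← R4 + (1/8)·R2: [0, 0, -93/8, 11/4]
R5 ← R5 − (1/8)·R2: [0, 0, -51/8, 5/4]
R6 ← R6 + (3/8)·R2: [0, 0, -87/8, 9/4]
R4 ← R4 − (31/27)·R3: [0, 0, 0, 20/27]
R5 ← R5 − (17/27)·R3: [0, 0, 0, 4/27]
R6 ← R6 − (29/27)·R3: [0, 0, 0, 10/27]
R5 ← R5 − (1/5)·R4: [0, 0, 0, 0]
R6 ← R6 − (1/2)·R4: [0, 0, 0, 0]
Echelon form has 4 nonzero rows, so rank(B) = 4.
The rank gives the maximum number of linearly independent rows: 4.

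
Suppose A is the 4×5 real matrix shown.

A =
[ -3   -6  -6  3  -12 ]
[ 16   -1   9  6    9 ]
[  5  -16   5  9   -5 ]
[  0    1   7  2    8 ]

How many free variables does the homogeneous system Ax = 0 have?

Row reduce to echelon form.
R2 ← R2 + (16/3)·R1: [0, -33, -23, 22, -55]
R3 ← R3 + (5/3)·R1: [0, -26, -5, 14, -25]
R3 ← R3 − (26/33)·R2: [0, 0, 433/33, -10/3, 55/3]
R4 ← R4 + (1/33)·R2: [0, 0, 208/33, 8/3, 19/3]
R4 ← R4 − (208/433)·R3: [0, 0, 0, 1848/433, -1071/433]
4 nonzero rows, so rank(A) = 4.
A has 5 columns; by rank–nullity, nullity = 5 − 4 = 1.

1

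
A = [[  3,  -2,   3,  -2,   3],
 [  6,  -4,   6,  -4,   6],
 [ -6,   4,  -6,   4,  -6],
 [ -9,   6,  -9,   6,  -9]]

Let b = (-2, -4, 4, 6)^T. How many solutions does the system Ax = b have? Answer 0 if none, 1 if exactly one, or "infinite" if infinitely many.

infinite

Row reduce the augmented matrix [A | b].
R2 ← R2 − (2)·R1: [0, 0, 0, 0, 0, 0]
R3 ← R3 + (2)·R1: [0, 0, 0, 0, 0, 0]
R4 ← R4 + (3)·R1: [0, 0, 0, 0, 0, 0]
The echelon form has 1 nonzero rows, and every pivot lies in the first 5 columns, so rank(A) = rank([A|b]) = 1.
The system is consistent.
rank = 1 < 5 unknowns, so there are infinitely many solutions.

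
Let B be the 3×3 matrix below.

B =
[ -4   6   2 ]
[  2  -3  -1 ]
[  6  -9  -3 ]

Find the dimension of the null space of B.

2

Row reduce to echelon form.
R2 ← R2 + (1/2)·R1: [0, 0, 0]
R3 ← R3 + (3/2)·R1: [0, 0, 0]
1 nonzero row, so rank(B) = 1.
B has 3 columns; by rank–nullity, nullity = 3 − 1 = 2.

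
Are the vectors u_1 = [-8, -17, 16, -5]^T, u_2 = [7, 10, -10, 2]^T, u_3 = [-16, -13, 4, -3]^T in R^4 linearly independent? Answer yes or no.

Form the matrix with these vectors as rows and row reduce.
R2 ← R2 + (7/8)·R1: [0, -39/8, 4, -19/8]
R3 ← R3 − (2)·R1: [0, 21, -28, 7]
R3 ← R3 + (56/13)·R2: [0, 0, -140/13, -42/13]
3 nonzero rows, so the 3 vectors span a space of dimension 3.
Since 3 = 3, the vectors are linearly independent.

yes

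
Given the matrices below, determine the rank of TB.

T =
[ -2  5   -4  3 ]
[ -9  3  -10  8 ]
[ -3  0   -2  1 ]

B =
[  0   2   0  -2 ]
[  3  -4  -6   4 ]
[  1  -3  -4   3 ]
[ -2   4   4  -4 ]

First compute TB:
[[  5,   0,  -2,   0],
 [-17,  32,  54, -32],
 [ -4,   4,  12,  -4]]
Now row reduce the product.
R2 ← R2 + (17/5)·R1: [0, 32, 236/5, -32]
R3 ← R3 + (4/5)·R1: [0, 4, 52/5, -4]
R3 ← R3 − (1/8)·R2: [0, 0, 9/2, 0]
3 nonzero rows, so rank(TB) = 3.

3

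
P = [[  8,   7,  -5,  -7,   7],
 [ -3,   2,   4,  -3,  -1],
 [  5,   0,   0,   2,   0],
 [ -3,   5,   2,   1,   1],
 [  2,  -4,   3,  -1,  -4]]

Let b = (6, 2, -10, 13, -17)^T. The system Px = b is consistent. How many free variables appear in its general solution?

0

Row reduce the augmented matrix [P | b].
R2 ← R2 + (3/8)·R1: [0, 37/8, 17/8, -45/8, 13/8, 17/4]
R3 ← R3 − (5/8)·R1: [0, -35/8, 25/8, 51/8, -35/8, -55/4]
R4 ← R4 + (3/8)·R1: [0, 61/8, 1/8, -13/8, 29/8, 61/4]
R5 ← R5 − (1/4)·R1: [0, -23/4, 17/4, 3/4, -23/4, -37/2]
R3 ← R3 + (35/37)·R2: [0, 0, 190/37, 39/37, -105/37, -360/37]
R4 ← R4 − (61/37)·R2: [0, 0, -125/37, 283/37, 35/37, 305/37]
R5 ← R5 + (46/37)·R2: [0, 0, 255/37, -231/37, -138/37, -489/37]
R4 ← R4 + (25/38)·R3: [0, 0, 0, 317/38, -35/38, 35/19]
R5 ← R5 − (51/38)·R3: [0, 0, 0, -291/38, 3/38, -3/19]
R5 ← R5 + (291/317)·R4: [0, 0, 0, 0, -243/317, 486/317]
The echelon form has 5 nonzero rows, and every pivot lies in the first 5 columns, so rank(P) = rank([P|b]) = 5.
The system is consistent.
Free variables = (unknowns) − (rank) = 5 − 5 = 0.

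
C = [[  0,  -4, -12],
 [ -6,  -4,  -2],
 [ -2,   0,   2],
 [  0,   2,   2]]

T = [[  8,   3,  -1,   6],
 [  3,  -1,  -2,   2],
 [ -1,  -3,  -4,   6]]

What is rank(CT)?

3

First compute CT:
[[  0,  40,  56, -80],
 [-58,  -8,  22, -56],
 [-18, -12,  -6,   0],
 [  4,  -8, -12,  16]]
Now row reduce the product.
Swap R1 ↔ R2
R3 ← R3 − (9/29)·R1: [0, -276/29, -372/29, 504/29]
R4 ← R4 + (2/29)·R1: [0, -248/29, -304/29, 352/29]
R3 ← R3 + (69/290)·R2: [0, 0, 72/145, -48/29]
R4 ← R4 + (31/145)·R2: [0, 0, 216/145, -144/29]
R4 ← R4 − (3)·R3: [0, 0, 0, 0]
3 nonzero rows, so rank(CT) = 3.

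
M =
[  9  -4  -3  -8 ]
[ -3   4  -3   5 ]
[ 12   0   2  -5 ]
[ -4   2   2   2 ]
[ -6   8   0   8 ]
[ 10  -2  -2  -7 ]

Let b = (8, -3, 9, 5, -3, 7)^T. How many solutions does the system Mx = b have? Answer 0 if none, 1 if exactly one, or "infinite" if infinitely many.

Row reduce the augmented matrix [M | b].
R2 ← R2 + (1/3)·R1: [0, 8/3, -4, 7/3, -1/3]
R3 ← R3 − (4/3)·R1: [0, 16/3, 6, 17/3, -5/3]
R4 ← R4 + (4/9)·R1: [0, 2/9, 2/3, -14/9, 77/9]
R5 ← R5 + (2/3)·R1: [0, 16/3, -2, 8/3, 7/3]
R6 ← R6 − (10/9)·R1: [0, 22/9, 4/3, 17/9, -17/9]
R3 ← R3 − (2)·R2: [0, 0, 14, 1, -1]
R4 ← R4 − (1/12)·R2: [0, 0, 1, -7/4, 103/12]
R5 ← R5 − (2)·R2: [0, 0, 6, -2, 3]
R6 ← R6 − (11/12)·R2: [0, 0, 5, -1/4, -19/12]
R4 ← R4 − (1/14)·R3: [0, 0, 0, -51/28, 727/84]
R5 ← R5 − (3/7)·R3: [0, 0, 0, -17/7, 24/7]
R6 ← R6 − (5/14)·R3: [0, 0, 0, -17/28, -103/84]
R5 ← R5 − (4/3)·R4: [0, 0, 0, 0, -73/9]
R6 ← R6 − (1/3)·R4: [0, 0, 0, 0, -37/9]
R6 ← R6 − (37/73)·R5: [0, 0, 0, 0, 0]
The echelon form has 5 nonzero rows; the last pivot sits in the augmented column, so rank(M) = 4 but rank([M|b]) = 5.
Since the ranks differ, the system is inconsistent.
It has no solutions.

0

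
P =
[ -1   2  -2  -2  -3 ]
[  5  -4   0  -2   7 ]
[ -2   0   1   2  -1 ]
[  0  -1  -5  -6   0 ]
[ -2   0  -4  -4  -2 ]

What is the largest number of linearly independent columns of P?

Row reduce to echelon form.
R2 ← R2 + (5)·R1: [0, 6, -10, -12, -8]
R3 ← R3 − (2)·R1: [0, -4, 5, 6, 5]
R5 ← R5 − (2)·R1: [0, -4, 0, 0, 4]
R3 ← R3 + (2/3)·R2: [0, 0, -5/3, -2, -1/3]
R4 ← R4 + (1/6)·R2: [0, 0, -20/3, -8, -4/3]
R5 ← R5 + (2/3)·R2: [0, 0, -20/3, -8, -4/3]
R4 ← R4 − (4)·R3: [0, 0, 0, 0, 0]
R5 ← R5 − (4)·R3: [0, 0, 0, 0, 0]
Echelon form has 3 nonzero rows, so rank(P) = 3.
The rank gives the maximum number of linearly independent columns: 3.

3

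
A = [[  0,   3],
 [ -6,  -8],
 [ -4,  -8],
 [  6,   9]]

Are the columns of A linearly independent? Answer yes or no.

yes

Row reduce A to echelon form.
Swap R1 ↔ R2
R3 ← R3 − (2/3)·R1: [0, -8/3]
R4 ← R4 + R1: [0, 1]
R3 ← R3 + (8/9)·R2: [0, 0]
R4 ← R4 − (1/3)·R2: [0, 0]
2 pivots among 2 columns.
Every column is a pivot column, so the columns are linearly independent.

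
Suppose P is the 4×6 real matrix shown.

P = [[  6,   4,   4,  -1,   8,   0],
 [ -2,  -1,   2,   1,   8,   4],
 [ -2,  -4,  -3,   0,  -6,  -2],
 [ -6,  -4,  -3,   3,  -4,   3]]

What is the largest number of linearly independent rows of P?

Row reduce to echelon form.
R2 ← R2 + (1/3)·R1: [0, 1/3, 10/3, 2/3, 32/3, 4]
R3 ← R3 + (1/3)·R1: [0, -8/3, -5/3, -1/3, -10/3, -2]
R4 ← R4 + R1: [0, 0, 1, 2, 4, 3]
R3 ← R3 + (8)·R2: [0, 0, 25, 5, 82, 30]
R4 ← R4 − (1/25)·R3: [0, 0, 0, 9/5, 18/25, 9/5]
Echelon form has 4 nonzero rows, so rank(P) = 4.
The rank gives the maximum number of linearly independent rows: 4.

4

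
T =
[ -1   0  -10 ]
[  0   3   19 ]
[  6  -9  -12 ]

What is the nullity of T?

Row reduce to echelon form.
R3 ← R3 + (6)·R1: [0, -9, -72]
R3 ← R3 + (3)·R2: [0, 0, -15]
3 nonzero rows, so rank(T) = 3.
T has 3 columns; by rank–nullity, nullity = 3 − 3 = 0.

0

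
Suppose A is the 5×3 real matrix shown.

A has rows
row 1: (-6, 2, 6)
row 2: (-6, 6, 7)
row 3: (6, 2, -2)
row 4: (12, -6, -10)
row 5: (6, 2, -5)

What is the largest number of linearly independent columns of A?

Row reduce to echelon form.
R2 ← R2 − R1: [0, 4, 1]
R3 ← R3 + R1: [0, 4, 4]
R4 ← R4 + (2)·R1: [0, -2, 2]
R5 ← R5 + R1: [0, 4, 1]
R3 ← R3 − R2: [0, 0, 3]
R4 ← R4 + (1/2)·R2: [0, 0, 5/2]
R5 ← R5 − R2: [0, 0, 0]
R4 ← R4 − (5/6)·R3: [0, 0, 0]
Echelon form has 3 nonzero rows, so rank(A) = 3.
The rank gives the maximum number of linearly independent columns: 3.

3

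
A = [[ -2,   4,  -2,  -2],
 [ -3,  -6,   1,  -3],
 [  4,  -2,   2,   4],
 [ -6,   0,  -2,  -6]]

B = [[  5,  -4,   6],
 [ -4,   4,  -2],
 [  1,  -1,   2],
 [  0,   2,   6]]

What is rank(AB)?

2

First compute AB:
[[-28,  22, -36],
 [ 10, -19, -22],
 [ 30, -18,  56],
 [-32,  14, -76]]
Now row reduce the product.
R2 ← R2 + (5/14)·R1: [0, -78/7, -244/7]
R3 ← R3 + (15/14)·R1: [0, 39/7, 122/7]
R4 ← R4 − (8/7)·R1: [0, -78/7, -244/7]
R3 ← R3 + (1/2)·R2: [0, 0, 0]
R4 ← R4 − R2: [0, 0, 0]
2 nonzero rows, so rank(AB) = 2.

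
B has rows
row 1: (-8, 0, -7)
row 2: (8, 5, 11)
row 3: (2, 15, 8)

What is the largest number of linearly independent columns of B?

Row reduce to echelon form.
R2 ← R2 + R1: [0, 5, 4]
R3 ← R3 + (1/4)·R1: [0, 15, 25/4]
R3 ← R3 − (3)·R2: [0, 0, -23/4]
Echelon form has 3 nonzero rows, so rank(B) = 3.
The rank gives the maximum number of linearly independent columns: 3.

3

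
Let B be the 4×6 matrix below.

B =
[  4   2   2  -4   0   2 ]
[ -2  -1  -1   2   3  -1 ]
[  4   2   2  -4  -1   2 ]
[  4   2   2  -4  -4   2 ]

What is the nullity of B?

Row reduce to echelon form.
R2 ← R2 + (1/2)·R1: [0, 0, 0, 0, 3, 0]
R3 ← R3 − R1: [0, 0, 0, 0, -1, 0]
R4 ← R4 − R1: [0, 0, 0, 0, -4, 0]
R3 ← R3 + (1/3)·R2: [0, 0, 0, 0, 0, 0]
R4 ← R4 + (4/3)·R2: [0, 0, 0, 0, 0, 0]
2 nonzero rows, so rank(B) = 2.
B has 6 columns; by rank–nullity, nullity = 6 − 2 = 4.

4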